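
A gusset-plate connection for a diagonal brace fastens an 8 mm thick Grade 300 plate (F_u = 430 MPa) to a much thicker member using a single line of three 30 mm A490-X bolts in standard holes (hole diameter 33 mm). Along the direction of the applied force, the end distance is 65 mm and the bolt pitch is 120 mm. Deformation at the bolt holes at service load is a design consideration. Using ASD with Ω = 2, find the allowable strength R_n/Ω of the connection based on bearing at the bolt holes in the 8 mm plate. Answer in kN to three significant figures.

348 kN

Per bolt r_n = 1.2 l_c t F_u ≤ 2.4 d t F_u; upper limit = 2.4 × 30 × 8 × 430 / 1000 = 247.7 kN.
Edge bolt: l_c = 65 − 33/2 = 48.5 mm → 1.2 × 48.5 × 8 × 430 / 1000 = 200.2 → r_n = 200.2 kN.
Interior bolts: l_c = 120 − 33 = 87 mm → 1.2 × 87 × 8 × 430 / 1000 = 359.1 → r_n = 247.7 kN.
R_n = 1 × 200.2 + 2 × 247.7 = 695.6 kN.
Allowable strength R_n/Ω = 695.6 / 2 = 348 kN.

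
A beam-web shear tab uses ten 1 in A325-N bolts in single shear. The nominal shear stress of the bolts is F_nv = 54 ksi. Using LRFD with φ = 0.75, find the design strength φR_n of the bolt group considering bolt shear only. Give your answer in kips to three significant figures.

A_b = π × 1² / 4 = 0.7854 in².
R_n = F_nv · A_b · n · n_s = 54 × 0.7854 × 10 × 1 = 424.1 kips.
Design strength φR_n = 0.75 × 424.1 = 318 kips.

318 kips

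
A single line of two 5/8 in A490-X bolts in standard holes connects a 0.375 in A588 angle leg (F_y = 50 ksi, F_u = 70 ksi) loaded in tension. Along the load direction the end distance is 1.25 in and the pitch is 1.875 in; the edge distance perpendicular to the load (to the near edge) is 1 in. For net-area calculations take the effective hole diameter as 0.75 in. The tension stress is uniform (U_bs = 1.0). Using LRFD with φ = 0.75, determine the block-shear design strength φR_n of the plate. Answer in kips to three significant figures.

Shear plane L_v = 1.25 + 1·1.875 = 3.125 in; A_gv = 3.125 × 0.375 = 1.172 in².
A_nv = (3.125 − 1.5·0.75) × 0.375 = 0.75 in².
A_nt = (1 − 0.5·0.75) × 0.375 = 0.2344 in².
0.6 F_u A_nv = 31.5 kips; 0.6 F_y A_gv = 35.16 kips → shear rupture governs the shear term.
R_n = 31.5 + 1.0 × 70 × 0.2344 = 47.91 kips.
Design strength φR_n = 0.75 × 47.91 = 35.9 kips.

35.9 kips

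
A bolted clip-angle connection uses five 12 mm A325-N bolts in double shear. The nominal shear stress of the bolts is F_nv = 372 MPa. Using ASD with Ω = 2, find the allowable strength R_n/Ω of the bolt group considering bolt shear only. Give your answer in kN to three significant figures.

210 kN

A_b = π × 12² / 4 = 113.1 mm².
R_n = F_nv · A_b · n · n_s = 372 × 113.1 × 5 × 2 / 1000 = 420.7 kN.
Allowable strength R_n/Ω = 420.7 / 2 = 210 kN.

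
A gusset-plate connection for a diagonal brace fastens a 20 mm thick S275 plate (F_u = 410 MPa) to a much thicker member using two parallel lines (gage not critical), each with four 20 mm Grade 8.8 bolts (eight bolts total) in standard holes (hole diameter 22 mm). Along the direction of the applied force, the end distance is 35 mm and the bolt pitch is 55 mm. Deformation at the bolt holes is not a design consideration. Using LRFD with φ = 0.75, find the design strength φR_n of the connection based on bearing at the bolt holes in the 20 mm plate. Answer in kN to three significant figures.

2270 kN

Per bolt r_n = 1.5 l_c t F_u ≤ 3.0 d t F_u; upper limit = 3.0 × 20 × 20 × 410 / 1000 = 492 kN.
Edge bolt: l_c = 35 − 22/2 = 24 mm → 1.5 × 24 × 20 × 410 / 1000 = 295.2 → r_n = 295.2 kN.
Interior bolts: l_c = 55 − 22 = 33 mm → 1.5 × 33 × 20 × 410 / 1000 = 405.9 → r_n = 405.9 kN.
R_n = 2 × 295.2 + 6 × 405.9 = 3026 kN.
Design strength φR_n = 0.75 × 3026 = 2270 kN.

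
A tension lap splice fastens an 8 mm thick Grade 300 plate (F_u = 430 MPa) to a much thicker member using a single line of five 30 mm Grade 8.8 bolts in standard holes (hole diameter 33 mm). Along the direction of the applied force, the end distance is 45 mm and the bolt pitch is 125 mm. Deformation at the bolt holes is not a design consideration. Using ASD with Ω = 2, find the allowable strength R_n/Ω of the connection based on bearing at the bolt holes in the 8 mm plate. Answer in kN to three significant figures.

693 kN

Per bolt r_n = 1.5 l_c t F_u ≤ 3.0 d t F_u; upper limit = 3.0 × 30 × 8 × 430 / 1000 = 309.6 kN.
Edge bolt: l_c = 45 − 33/2 = 28.5 mm → 1.5 × 28.5 × 8 × 430 / 1000 = 147.1 → r_n = 147.1 kN.
Interior bolts: l_c = 125 − 33 = 92 mm → 1.5 × 92 × 8 × 430 / 1000 = 474.7 → r_n = 309.6 kN.
R_n = 1 × 147.1 + 4 × 309.6 = 1385 kN.
Allowable strength R_n/Ω = 1385 / 2 = 693 kN.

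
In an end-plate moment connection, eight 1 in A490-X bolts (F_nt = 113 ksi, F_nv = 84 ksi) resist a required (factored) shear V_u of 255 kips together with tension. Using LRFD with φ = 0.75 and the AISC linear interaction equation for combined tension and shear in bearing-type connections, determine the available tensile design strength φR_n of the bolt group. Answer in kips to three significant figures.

349 kips

A_b = π·1²/4 = 0.7854 in²; f_rv = 255 / (8 × 0.7854) = 40.58 ksi.
F'_nt = 1.3 F_nt − (F_nt / φF_nv) f_rv = 1.3·113 − (113/(0.75·84))·40.58 = 74.11 ksi, capped at F_nt → F'_nt = 74.11 ksi.
R_n = F'_nt · A_b · n = 74.11 × 0.7854 × 8 = 465.6 kips.
Design strength φR_n = 0.75 × 465.6 = 349 kips.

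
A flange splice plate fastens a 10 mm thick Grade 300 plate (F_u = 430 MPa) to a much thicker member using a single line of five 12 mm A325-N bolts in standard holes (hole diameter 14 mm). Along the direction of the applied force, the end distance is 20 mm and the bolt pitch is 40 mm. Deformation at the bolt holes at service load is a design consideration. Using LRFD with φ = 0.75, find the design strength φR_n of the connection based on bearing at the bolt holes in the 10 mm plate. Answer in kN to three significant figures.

422 kN

Per bolt r_n = 1.2 l_c t F_u ≤ 2.4 d t F_u; upper limit = 2.4 × 12 × 10 × 430 / 1000 = 123.8 kN.
Edge bolt: l_c = 20 − 14/2 = 13 mm → 1.2 × 13 × 10 × 430 / 1000 = 67.08 → r_n = 67.08 kN.
Interior bolts: l_c = 40 − 14 = 26 mm → 1.2 × 26 × 10 × 430 / 1000 = 134.2 → r_n = 123.8 kN.
R_n = 1 × 67.08 + 4 × 123.8 = 562.4 kN.
Design strength φR_n = 0.75 × 562.4 = 422 kN.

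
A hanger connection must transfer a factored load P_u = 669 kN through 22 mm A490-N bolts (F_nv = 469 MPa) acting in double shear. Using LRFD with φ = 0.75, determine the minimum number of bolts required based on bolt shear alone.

A_b = π·22²/4 = 380.1 mm².
Per-bolt design strength φR_n = 0.75 × 469 × 380.1 × 2 / 1000 = 267.4 kN.
n ≥ 669 / 267.4 = 2.502 → use 3 bolts.

3 bolts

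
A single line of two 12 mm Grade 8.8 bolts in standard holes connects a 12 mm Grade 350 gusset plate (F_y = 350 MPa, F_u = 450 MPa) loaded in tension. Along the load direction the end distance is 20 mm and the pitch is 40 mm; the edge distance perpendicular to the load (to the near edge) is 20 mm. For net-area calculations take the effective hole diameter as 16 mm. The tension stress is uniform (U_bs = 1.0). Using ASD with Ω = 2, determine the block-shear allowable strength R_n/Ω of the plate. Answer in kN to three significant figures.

90.7 kN

Shear plane L_v = 20 + 1·40 = 60 mm; A_gv = 60 × 12 = 720 mm².
A_nv = (60 − 1.5·16) × 12 = 432 mm².
A_nt = (20 − 0.5·16) × 12 = 144 mm².
0.6 F_u A_nv = 116.6 kN; 0.6 F_y A_gv = 151.2 kN → shear rupture governs the shear term.
R_n = 116.6 + 1.0 × 450 × 144 / 1000 = 181.4 kN.
Allowable strength R_n/Ω = 181.4 / 2 = 90.7 kN.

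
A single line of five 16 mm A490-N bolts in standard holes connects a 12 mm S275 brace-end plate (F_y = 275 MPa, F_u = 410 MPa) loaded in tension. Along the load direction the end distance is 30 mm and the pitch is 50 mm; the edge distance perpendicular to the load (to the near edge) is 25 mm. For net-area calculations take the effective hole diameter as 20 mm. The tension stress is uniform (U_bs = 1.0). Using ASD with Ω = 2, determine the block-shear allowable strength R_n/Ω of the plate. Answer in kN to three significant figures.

Shear plane L_v = 30 + 4·50 = 230 mm; A_gv = 230 × 12 = 2760 mm².
A_nv = (230 − 4.5·20) × 12 = 1680 mm².
A_nt = (25 − 0.5·20) × 12 = 180 mm².
0.6 F_u A_nv = 413.3 kN; 0.6 F_y A_gv = 455.4 kN → shear rupture governs the shear term.
R_n = 413.3 + 1.0 × 410 × 180 / 1000 = 487.1 kN.
Allowable strength R_n/Ω = 487.1 / 2 = 244 kN.

244 kN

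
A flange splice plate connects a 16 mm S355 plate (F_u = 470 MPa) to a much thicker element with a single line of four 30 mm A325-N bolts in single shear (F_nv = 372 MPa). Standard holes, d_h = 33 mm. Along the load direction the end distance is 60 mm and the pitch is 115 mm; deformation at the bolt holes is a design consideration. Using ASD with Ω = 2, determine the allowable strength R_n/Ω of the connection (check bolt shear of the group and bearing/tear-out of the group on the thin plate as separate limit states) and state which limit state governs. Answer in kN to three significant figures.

526 kN (bolt shear governs)

Bolt shear: A_b = π·30²/4 = 706.9 mm²; R_n = 372 × 706.9 × 4 × 1 / 1000 = 1052 kN → 1052 / 2 = 526 kN.
Bearing (1.2 l_c t F_u ≤ 2.4 d t F_u): upper limit = 2.4·30·16·470 / 1000 = 541.4 kN.
  Edge l_c = 60 − 33/2 = 43.5 → r_n = 392.5 kN; interior l_c = 115 − 33 = 82 → r_n = 541.4 kN.
  R_n,bearing = 1·392.5 + 3·541.4 = 2017 kN → 2017 / 2 = 1010 kN.
Bolt shear governs: 526 kN.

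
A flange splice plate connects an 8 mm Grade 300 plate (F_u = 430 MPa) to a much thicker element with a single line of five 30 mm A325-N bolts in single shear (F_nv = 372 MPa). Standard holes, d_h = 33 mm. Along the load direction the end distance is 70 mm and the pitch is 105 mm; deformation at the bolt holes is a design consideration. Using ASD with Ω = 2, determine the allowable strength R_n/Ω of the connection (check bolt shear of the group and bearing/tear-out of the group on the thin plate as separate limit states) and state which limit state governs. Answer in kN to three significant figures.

Bolt shear: A_b = π·30²/4 = 706.9 mm²; R_n = 372 × 706.9 × 5 × 1 / 1000 = 1315 kN → 1315 / 2 = 657 kN.
Bearing (1.2 l_c t F_u ≤ 2.4 d t F_u): upper limit = 2.4·30·8·430 / 1000 = 247.7 kN.
  Edge l_c = 70 − 33/2 = 53.5 → r_n = 220.8 kN; interior l_c = 105 − 33 = 72 → r_n = 247.7 kN.
  R_n,bearing = 1·220.8 + 4·247.7 = 1212 kN → 1212 / 2 = 606 kN.
Bearing governs: 606 kN.

606 kN (bearing governs)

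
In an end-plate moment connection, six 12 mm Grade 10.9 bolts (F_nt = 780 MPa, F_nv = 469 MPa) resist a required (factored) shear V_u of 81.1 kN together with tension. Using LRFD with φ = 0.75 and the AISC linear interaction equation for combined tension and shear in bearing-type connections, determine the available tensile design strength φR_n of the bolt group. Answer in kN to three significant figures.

A_b = π·12²/4 = 113.1 mm²; f_rv = 81.1 × 1000 / (6 × 113.1) = 119.5 MPa.
F'_nt = 1.3 F_nt − (F_nt / φF_nv) f_rv = 1.3·780 − (780/(0.75·469))·119.5 = 749 MPa, capped at F_nt → F'_nt = 749 MPa.
R_n = F'_nt · A_b · n = 749 × 113.1 × 6 / 1000 = 508.2 kN.
Design strength φR_n = 0.75 × 508.2 = 381 kN.

381 kN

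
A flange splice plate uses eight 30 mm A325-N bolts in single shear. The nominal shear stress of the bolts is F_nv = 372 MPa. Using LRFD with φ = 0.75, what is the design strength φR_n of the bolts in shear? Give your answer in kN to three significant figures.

A_b = π × 30² / 4 = 706.9 mm².
R_n = F_nv · A_b · n · n_s = 372 × 706.9 × 8 × 1 / 1000 = 2104 kN.
Design strength φR_n = 0.75 × 2104 = 1580 kN.

1580 kN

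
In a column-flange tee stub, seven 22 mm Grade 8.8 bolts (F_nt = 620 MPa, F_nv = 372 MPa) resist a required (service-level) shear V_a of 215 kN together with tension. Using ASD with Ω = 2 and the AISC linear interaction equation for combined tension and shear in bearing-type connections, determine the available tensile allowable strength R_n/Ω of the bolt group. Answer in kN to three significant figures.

A_b = π·22²/4 = 380.1 mm²; f_rv = 215 × 1000 / (7 × 380.1) = 80.8 MPa.
F'_nt = 1.3 F_nt − (Ω F_nt / F_nv) f_rv = 1.3·620 − (2·620/372)·80.8 = 536.7 MPa, capped at F_nt → F'_nt = 536.7 MPa.
R_n = F'_nt · A_b · n = 536.7 × 380.1 × 7 / 1000 = 1428 kN.
Allowable strength R_n/Ω = 1428 / 2 = 714 kN.

714 kN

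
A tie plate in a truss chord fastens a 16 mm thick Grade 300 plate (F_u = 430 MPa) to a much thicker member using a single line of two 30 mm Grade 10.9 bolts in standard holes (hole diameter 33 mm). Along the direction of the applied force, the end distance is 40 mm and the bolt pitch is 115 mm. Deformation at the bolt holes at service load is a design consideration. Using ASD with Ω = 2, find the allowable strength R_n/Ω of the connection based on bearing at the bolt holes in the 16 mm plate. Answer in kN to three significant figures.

345 kN

Per bolt r_n = 1.2 l_c t F_u ≤ 2.4 d t F_u; upper limit = 2.4 × 30 × 16 × 430 / 1000 = 495.4 kN.
Edge bolt: l_c = 40 − 33/2 = 23.5 mm → 1.2 × 23.5 × 16 × 430 / 1000 = 194 → r_n = 194 kN.
Interior bolts: l_c = 115 − 33 = 82 mm → 1.2 × 82 × 16 × 430 / 1000 = 677 → r_n = 495.4 kN.
R_n = 1 × 194 + 1 × 495.4 = 689.4 kN.
Allowable strength R_n/Ω = 689.4 / 2 = 345 kN.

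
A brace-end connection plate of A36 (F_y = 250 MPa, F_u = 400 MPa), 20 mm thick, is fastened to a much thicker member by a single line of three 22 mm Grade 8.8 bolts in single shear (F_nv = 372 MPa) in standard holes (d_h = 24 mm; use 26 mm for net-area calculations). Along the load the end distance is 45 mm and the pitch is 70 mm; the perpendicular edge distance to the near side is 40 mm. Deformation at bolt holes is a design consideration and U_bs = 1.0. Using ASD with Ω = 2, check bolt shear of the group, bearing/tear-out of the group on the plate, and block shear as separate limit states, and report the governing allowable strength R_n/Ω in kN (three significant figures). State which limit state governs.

Bolt shear: A_b = π·22²/4 = 380.1 mm²; R_n = 372 × 380.1 × 3 × 1 / 1000 = 424.2 kN → 424.2 / 2 = 212 kN.
Bearing: edge l_c = 33, r_n = 316.8 kN; interior l_c = 46, r_n = 422.4 kN; R_n = 316.8 + 2·422.4 = 1162 kN → 581 kN.
Block shear: A_gv = 3700, A_nv = 2400, A_nt = 540 mm²; R_n = min(0.6F_uA_nv, 0.6F_yA_gv) + U_bs·F_u·A_nt = 771 kN → 386 kN.
Bolt shear governs: 212 kN.

212 kN (bolt shear governs)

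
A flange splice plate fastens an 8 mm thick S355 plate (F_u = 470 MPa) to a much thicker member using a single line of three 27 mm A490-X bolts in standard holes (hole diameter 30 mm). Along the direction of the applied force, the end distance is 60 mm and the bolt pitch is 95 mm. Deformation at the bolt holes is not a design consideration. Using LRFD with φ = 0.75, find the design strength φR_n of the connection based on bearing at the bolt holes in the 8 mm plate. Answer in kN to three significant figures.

Per bolt r_n = 1.5 l_c t F_u ≤ 3.0 d t F_u; upper limit = 3.0 × 27 × 8 × 470 / 1000 = 304.6 kN.
Edge bolt: l_c = 60 − 30/2 = 45 mm → 1.5 × 45 × 8 × 470 / 1000 = 253.8 → r_n = 253.8 kN.
Interior bolts: l_c = 95 − 30 = 65 mm → 1.5 × 65 × 8 × 470 / 1000 = 366.6 → r_n = 304.6 kN.
R_n = 1 × 253.8 + 2 × 304.6 = 862.9 kN.
Design strength φR_n = 0.75 × 862.9 = 647 kN.

647 kN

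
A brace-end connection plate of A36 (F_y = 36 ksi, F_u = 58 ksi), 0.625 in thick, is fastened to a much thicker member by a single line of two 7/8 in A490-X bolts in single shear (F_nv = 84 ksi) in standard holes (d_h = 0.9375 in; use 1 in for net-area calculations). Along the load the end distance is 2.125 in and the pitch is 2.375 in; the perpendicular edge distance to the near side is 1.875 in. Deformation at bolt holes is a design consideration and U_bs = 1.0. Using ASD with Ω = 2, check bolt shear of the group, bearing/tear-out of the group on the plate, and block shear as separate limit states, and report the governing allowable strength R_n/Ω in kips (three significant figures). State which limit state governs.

50.5 kips (bolt shear governs)

Bolt shear: A_b = π·0.875²/4 = 0.6013 in²; R_n = 84 × 0.6013 × 2 × 1 = 101 kips → 101 / 2 = 50.5 kips.
Bearing: edge l_c = 1.656, r_n = 72.05 kips; interior l_c = 1.438, r_n = 62.53 kips; R_n = 72.05 + 1·62.53 = 134.6 kips → 67.3 kips.
Block shear: A_gv = 2.812, A_nv = 1.875, A_nt = 0.8594 in²; R_n = min(0.6F_uA_nv, 0.6F_yA_gv) + U_bs·F_u·A_nt = 110.6 kips → 55.3 kips.
Bolt shear governs: 50.5 kips.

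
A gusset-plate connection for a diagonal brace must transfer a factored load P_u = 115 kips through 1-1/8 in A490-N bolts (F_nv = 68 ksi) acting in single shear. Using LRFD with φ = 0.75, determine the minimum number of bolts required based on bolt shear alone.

3 bolts

A_b = π·1.125²/4 = 0.994 in².
Per-bolt design strength φR_n = 0.75 × 68 × 0.994 × 1 = 50.69 kips.
n ≥ 115 / 50.69 = 2.268 → use 3 bolts.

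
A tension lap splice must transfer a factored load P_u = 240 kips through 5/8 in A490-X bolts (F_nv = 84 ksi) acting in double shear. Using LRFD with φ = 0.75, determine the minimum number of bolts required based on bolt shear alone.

A_b = π·0.625²/4 = 0.3068 in².
Per-bolt design strength φR_n = 0.75 × 84 × 0.3068 × 2 = 38.66 kips.
n ≥ 240 / 38.66 = 6.209 → use 7 bolts.

7 bolts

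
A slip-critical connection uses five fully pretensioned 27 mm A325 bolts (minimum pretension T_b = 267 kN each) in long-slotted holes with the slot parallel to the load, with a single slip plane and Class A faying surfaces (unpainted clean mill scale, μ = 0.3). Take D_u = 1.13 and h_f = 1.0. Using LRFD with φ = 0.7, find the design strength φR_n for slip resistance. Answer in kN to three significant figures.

317 kN

R_n = μ · D_u · h_f · T_b · n_s · n_b = 0.3 × 1.13 × 1.0 × 267 × 1 × 5 = 452.6 kN.
Design strength φR_n = 0.7 × 452.6 = 317 kN.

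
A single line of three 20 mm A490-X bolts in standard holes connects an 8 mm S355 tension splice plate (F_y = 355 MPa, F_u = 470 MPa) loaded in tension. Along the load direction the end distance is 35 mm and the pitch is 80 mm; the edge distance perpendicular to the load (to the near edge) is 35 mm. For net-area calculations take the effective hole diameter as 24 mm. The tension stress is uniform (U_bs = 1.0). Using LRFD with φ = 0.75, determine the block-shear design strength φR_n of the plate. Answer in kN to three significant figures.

293 kN

Shear plane L_v = 35 + 2·80 = 195 mm; A_gv = 195 × 8 = 1560 mm².
A_nv = (195 − 2.5·24) × 8 = 1080 mm².
A_nt = (35 − 0.5·24) × 8 = 184 mm².
0.6 F_u A_nv = 304.6 kN; 0.6 F_y A_gv = 332.3 kN → shear rupture governs the shear term.
R_n = 304.6 + 1.0 × 470 × 184 / 1000 = 391 kN.
Design strength φR_n = 0.75 × 391 = 293 kN.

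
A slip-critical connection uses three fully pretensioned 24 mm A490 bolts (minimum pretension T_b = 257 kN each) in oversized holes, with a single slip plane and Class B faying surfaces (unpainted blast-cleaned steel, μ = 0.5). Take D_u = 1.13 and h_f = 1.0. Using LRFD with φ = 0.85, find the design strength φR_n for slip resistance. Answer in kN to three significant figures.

R_n = μ · D_u · h_f · T_b · n_s · n_b = 0.5 × 1.13 × 1.0 × 257 × 1 × 3 = 435.6 kN.
Design strength φR_n = 0.85 × 435.6 = 370 kN.

370 kN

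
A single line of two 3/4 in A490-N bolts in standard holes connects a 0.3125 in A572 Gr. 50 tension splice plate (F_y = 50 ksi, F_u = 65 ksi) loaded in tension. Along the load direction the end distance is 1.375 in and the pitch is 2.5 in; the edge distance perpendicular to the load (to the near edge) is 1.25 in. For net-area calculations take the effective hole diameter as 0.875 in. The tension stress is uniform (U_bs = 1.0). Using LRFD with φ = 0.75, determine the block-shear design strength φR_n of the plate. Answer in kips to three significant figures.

35.8 kips

Shear plane L_v = 1.375 + 1·2.5 = 3.875 in; A_gv = 3.875 × 0.3125 = 1.211 in².
A_nv = (3.875 − 1.5·0.875) × 0.3125 = 0.8008 in².
A_nt = (1.25 − 0.5·0.875) × 0.3125 = 0.2539 in².
0.6 F_u A_nv = 31.23 kips; 0.6 F_y A_gv = 36.33 kips → shear rupture governs the shear term.
R_n = 31.23 + 1.0 × 65 × 0.2539 = 47.73 kips.
Design strength φR_n = 0.75 × 47.73 = 35.8 kips.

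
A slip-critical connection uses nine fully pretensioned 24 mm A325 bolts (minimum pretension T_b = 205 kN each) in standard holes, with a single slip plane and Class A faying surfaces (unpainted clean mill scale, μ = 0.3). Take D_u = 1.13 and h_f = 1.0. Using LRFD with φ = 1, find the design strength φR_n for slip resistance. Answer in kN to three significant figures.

625 kN

R_n = μ · D_u · h_f · T_b · n_s · n_b = 0.3 × 1.13 × 1.0 × 205 × 1 × 9 = 625.5 kN.
Design strength φR_n = 1 × 625.5 = 625 kN.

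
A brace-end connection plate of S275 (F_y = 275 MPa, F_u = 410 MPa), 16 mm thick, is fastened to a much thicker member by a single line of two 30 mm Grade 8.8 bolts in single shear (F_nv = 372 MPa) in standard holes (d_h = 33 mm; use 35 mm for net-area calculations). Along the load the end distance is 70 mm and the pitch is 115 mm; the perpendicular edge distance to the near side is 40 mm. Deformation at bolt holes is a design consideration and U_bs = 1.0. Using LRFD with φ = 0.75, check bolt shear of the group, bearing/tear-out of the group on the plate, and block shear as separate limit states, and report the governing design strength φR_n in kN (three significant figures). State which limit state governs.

394 kN (bolt shear governs)

Bolt shear: A_b = π·30²/4 = 706.9 mm²; R_n = 372 × 706.9 × 2 × 1 / 1000 = 525.9 kN → 0.75 × 525.9 = 394 kN.
Bearing: edge l_c = 53.5, r_n = 421.2 kN; interior l_c = 82, r_n = 472.3 kN; R_n = 421.2 + 1·472.3 = 893.5 kN → 670 kN.
Block shear: A_gv = 2960, A_nv = 2120, A_nt = 360 mm²; R_n = min(0.6F_uA_nv, 0.6F_yA_gv) + U_bs·F_u·A_nt = 636 kN → 477 kN.
Bolt shear governs: 394 kN.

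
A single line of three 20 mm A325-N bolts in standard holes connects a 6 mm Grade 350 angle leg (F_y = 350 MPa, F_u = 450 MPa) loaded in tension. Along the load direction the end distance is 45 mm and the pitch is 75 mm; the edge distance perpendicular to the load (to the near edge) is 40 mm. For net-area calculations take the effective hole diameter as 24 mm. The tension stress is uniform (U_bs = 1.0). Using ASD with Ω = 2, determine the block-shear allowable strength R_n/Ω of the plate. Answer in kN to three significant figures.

147 kN

Shear plane L_v = 45 + 2·75 = 195 mm; A_gv = 195 × 6 = 1170 mm².
A_nv = (195 − 2.5·24) × 6 = 810 mm².
A_nt = (40 − 0.5·24) × 6 = 168 mm².
0.6 F_u A_nv = 218.7 kN; 0.6 F_y A_gv = 245.7 kN → shear rupture governs the shear term.
R_n = 218.7 + 1.0 × 450 × 168 / 1000 = 294.3 kN.
Allowable strength R_n/Ω = 294.3 / 2 = 147 kN.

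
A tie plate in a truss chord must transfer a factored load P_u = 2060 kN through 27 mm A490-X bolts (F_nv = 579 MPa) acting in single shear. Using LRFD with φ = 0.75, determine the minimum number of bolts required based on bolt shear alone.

9 bolts

A_b = π·27²/4 = 572.6 mm².
Per-bolt design strength φR_n = 0.75 × 579 × 572.6 × 1 / 1000 = 248.6 kN.
n ≥ 2060 / 248.6 = 8.285 → use 9 bolts.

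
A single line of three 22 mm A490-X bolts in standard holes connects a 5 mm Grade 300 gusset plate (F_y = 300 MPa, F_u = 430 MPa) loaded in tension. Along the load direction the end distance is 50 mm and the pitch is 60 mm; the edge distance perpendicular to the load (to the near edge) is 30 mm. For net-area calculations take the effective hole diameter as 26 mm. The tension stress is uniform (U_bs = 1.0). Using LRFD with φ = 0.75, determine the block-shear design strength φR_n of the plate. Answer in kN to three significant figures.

Shear plane L_v = 50 + 2·60 = 170 mm; A_gv = 170 × 5 = 850 mm².
A_nv = (170 − 2.5·26) × 5 = 525 mm².
A_nt = (30 − 0.5·26) × 5 = 85 mm².
0.6 F_u A_nv = 135.4 kN; 0.6 F_y A_gv = 153 kN → shear rupture governs the shear term.
R_n = 135.4 + 1.0 × 430 × 85 / 1000 = 172 kN.
Design strength φR_n = 0.75 × 172 = 129 kN.

129 kN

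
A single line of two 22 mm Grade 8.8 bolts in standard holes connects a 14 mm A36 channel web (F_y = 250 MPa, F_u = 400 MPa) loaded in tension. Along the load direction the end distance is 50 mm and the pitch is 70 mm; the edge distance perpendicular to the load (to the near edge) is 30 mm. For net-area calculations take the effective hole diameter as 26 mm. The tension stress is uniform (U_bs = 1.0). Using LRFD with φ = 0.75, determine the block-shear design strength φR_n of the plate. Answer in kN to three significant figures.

260 kN

Shear plane L_v = 50 + 1·70 = 120 mm; A_gv = 120 × 14 = 1680 mm².
A_nv = (120 − 1.5·26) × 14 = 1134 mm².
A_nt = (30 − 0.5·26) × 14 = 238 mm².
0.6 F_u A_nv = 272.2 kN; 0.6 F_y A_gv = 252 kN → shear yielding governs the shear term.
R_n = 252 + 1.0 × 400 × 238 / 1000 = 347.2 kN.
Design strength φR_n = 0.75 × 347.2 = 260 kN.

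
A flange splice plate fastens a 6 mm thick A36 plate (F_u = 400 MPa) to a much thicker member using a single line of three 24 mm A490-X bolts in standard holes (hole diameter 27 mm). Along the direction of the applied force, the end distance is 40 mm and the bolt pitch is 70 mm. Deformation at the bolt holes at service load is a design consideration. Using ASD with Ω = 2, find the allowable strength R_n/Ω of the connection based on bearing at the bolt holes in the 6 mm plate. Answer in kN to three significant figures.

Per bolt r_n = 1.2 l_c t F_u ≤ 2.4 d t F_u; upper limit = 2.4 × 24 × 6 × 400 / 1000 = 138.2 kN.
Edge bolt: l_c = 40 − 27/2 = 26.5 mm → 1.2 × 26.5 × 6 × 400 / 1000 = 76.32 → r_n = 76.32 kN.
Interior bolts: l_c = 70 − 27 = 43 mm → 1.2 × 43 × 6 × 400 / 1000 = 123.8 → r_n = 123.8 kN.
R_n = 1 × 76.32 + 2 × 123.8 = 324 kN.
Allowable strength R_n/Ω = 324 / 2 = 162 kN.

162 kN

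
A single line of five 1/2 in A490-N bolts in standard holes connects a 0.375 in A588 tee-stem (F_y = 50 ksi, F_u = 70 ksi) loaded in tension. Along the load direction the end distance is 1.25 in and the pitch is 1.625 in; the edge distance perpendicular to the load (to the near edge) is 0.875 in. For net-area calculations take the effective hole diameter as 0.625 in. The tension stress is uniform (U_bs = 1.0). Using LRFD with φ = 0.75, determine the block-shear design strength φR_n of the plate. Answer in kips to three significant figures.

69.4 kips

Shear plane L_v = 1.25 + 4·1.625 = 7.75 in; A_gv = 7.75 × 0.375 = 2.906 in².
A_nv = (7.75 − 4.5·0.625) × 0.375 = 1.852 in².
A_nt = (0.875 − 0.5·0.625) × 0.375 = 0.2109 in².
0.6 F_u A_nv = 77.77 kips; 0.6 F_y A_gv = 87.19 kips → shear rupture governs the shear term.
R_n = 77.77 + 1.0 × 70 × 0.2109 = 92.53 kips.
Design strength φR_n = 0.75 × 92.53 = 69.4 kips.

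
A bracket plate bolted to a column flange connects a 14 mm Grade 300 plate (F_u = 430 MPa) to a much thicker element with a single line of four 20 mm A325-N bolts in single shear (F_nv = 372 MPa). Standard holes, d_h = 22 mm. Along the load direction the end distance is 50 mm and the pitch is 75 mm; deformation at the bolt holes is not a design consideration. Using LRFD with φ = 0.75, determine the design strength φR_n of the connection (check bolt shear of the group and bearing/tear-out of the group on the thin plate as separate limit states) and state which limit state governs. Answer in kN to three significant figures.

Bolt shear: A_b = π·20²/4 = 314.2 mm²; R_n = 372 × 314.2 × 4 × 1 / 1000 = 467.5 kN → 0.75 × 467.5 = 351 kN.
Bearing (1.5 l_c t F_u ≤ 3.0 d t F_u): upper limit = 3.0·20·14·430 / 1000 = 361.2 kN.
  Edge l_c = 50 − 22/2 = 39 → r_n = 352.2 kN; interior l_c = 75 − 22 = 53 → r_n = 361.2 kN.
  R_n,bearing = 1·352.2 + 3·361.2 = 1436 kN → 0.75 × 1436 = 1080 kN.
Bolt shear governs: 351 kN.

351 kN (bolt shear governs)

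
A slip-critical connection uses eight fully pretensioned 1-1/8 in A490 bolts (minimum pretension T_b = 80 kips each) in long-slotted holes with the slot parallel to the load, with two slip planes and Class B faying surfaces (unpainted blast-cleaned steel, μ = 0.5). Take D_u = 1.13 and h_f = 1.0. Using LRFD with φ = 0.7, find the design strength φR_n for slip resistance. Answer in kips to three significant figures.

506 kips

R_n = μ · D_u · h_f · T_b · n_s · n_b = 0.5 × 1.13 × 1.0 × 80 × 2 × 8 = 723.2 kips.
Design strength φR_n = 0.7 × 723.2 = 506 kips.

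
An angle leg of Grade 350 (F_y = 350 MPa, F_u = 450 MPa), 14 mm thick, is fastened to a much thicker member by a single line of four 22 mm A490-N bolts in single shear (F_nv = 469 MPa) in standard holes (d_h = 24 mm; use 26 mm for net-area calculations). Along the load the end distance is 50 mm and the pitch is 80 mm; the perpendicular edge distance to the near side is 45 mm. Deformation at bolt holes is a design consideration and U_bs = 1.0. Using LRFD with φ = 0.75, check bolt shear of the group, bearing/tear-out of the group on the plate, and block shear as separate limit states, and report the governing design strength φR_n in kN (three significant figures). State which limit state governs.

Bolt shear: A_b = π·22²/4 = 380.1 mm²; R_n = 469 × 380.1 × 4 × 1 / 1000 = 713.1 kN → 0.75 × 713.1 = 535 kN.
Bearing: edge l_c = 38, r_n = 287.3 kN; interior l_c = 56, r_n = 332.6 kN; R_n = 287.3 + 3·332.6 = 1285 kN → 964 kN.
Block shear: A_gv = 4060, A_nv = 2786, A_nt = 448 mm²; R_n = min(0.6F_uA_nv, 0.6F_yA_gv) + U_bs·F_u·A_nt = 953.8 kN → 715 kN.
Bolt shear governs: 535 kN.

535 kN (bolt shear governs)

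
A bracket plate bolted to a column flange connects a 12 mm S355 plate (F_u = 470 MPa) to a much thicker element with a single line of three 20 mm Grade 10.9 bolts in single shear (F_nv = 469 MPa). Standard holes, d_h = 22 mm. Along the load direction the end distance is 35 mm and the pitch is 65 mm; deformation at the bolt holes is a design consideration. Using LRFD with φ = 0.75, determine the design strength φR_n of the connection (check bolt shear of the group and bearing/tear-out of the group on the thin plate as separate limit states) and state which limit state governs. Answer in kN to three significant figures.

332 kN (bolt shear governs)

Bolt shear: A_b = π·20²/4 = 314.2 mm²; R_n = 469 × 314.2 × 3 × 1 / 1000 = 442 kN → 0.75 × 442 = 332 kN.
Bearing (1.2 l_c t F_u ≤ 2.4 d t F_u): upper limit = 2.4·20·12·470 / 1000 = 270.7 kN.
  Edge l_c = 35 − 22/2 = 24 → r_n = 162.4 kN; interior l_c = 65 − 22 = 43 → r_n = 270.7 kN.
  R_n,bearing = 1·162.4 + 2·270.7 = 703.9 kN → 0.75 × 703.9 = 528 kN.
Bolt shear governs: 332 kN.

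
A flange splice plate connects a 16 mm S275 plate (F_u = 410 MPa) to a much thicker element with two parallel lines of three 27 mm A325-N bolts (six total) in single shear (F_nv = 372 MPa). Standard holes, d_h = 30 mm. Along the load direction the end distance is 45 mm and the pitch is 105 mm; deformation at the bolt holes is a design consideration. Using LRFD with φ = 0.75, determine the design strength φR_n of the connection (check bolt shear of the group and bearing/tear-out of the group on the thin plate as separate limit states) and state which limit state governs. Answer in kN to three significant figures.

Bolt shear: A_b = π·27²/4 = 572.6 mm²; R_n = 372 × 572.6 × 6 × 1 / 1000 = 1278 kN → 0.75 × 1278 = 958 kN.
Bearing (1.2 l_c t F_u ≤ 2.4 d t F_u): upper limit = 2.4·27·16·410 / 1000 = 425.1 kN.
  Edge l_c = 45 − 30/2 = 30 → r_n = 236.2 kN; interior l_c = 105 − 30 = 75 → r_n = 425.1 kN.
  R_n,bearing = 2·236.2 + 4·425.1 = 2173 kN → 0.75 × 2173 = 1630 kN.
Bolt shear governs: 958 kN.

958 kN (bolt shear governs)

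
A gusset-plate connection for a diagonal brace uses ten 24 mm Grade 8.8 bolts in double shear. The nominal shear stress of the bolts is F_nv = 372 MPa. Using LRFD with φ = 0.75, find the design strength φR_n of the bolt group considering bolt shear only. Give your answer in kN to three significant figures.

2520 kN

A_b = π × 24² / 4 = 452.4 mm².
R_n = F_nv · A_b · n · n_s = 372 × 452.4 × 10 × 2 / 1000 = 3366 kN.
Design strength φR_n = 0.75 × 3366 = 2520 kN.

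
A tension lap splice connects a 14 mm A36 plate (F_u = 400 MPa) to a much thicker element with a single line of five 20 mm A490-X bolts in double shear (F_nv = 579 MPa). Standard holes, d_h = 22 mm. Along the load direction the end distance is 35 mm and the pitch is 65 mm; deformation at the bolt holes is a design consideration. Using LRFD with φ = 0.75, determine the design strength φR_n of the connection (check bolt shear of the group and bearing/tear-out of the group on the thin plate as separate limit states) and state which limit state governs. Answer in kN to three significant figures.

927 kN (bearing governs)

Bolt shear: A_b = π·20²/4 = 314.2 mm²; R_n = 579 × 314.2 × 5 × 2 / 1000 = 1819 kN → 0.75 × 1819 = 1360 kN.
Bearing (1.2 l_c t F_u ≤ 2.4 d t F_u): upper limit = 2.4·20·14·400 / 1000 = 268.8 kN.
  Edge l_c = 35 − 22/2 = 24 → r_n = 161.3 kN; interior l_c = 65 − 22 = 43 → r_n = 268.8 kN.
  R_n,bearing = 1·161.3 + 4·268.8 = 1236 kN → 0.75 × 1236 = 927 kN.
Bearing governs: 927 kN.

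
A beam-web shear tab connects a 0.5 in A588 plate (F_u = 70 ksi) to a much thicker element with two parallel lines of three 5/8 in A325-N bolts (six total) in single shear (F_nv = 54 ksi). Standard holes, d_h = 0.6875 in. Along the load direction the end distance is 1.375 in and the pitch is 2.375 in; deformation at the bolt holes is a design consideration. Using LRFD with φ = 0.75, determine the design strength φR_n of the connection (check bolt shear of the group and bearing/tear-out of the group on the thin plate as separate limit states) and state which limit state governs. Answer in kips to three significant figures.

74.6 kips (bolt shear governs)

Bolt shear: A_b = π·0.625²/4 = 0.3068 in²; R_n = 54 × 0.3068 × 6 × 1 = 99.4 kips → 0.75 × 99.4 = 74.6 kips.
Bearing (1.2 l_c t F_u ≤ 2.4 d t F_u): upper limit = 2.4·0.625·0.5·70 = 52.5 kips.
  Edge l_c = 1.375 − 0.6875/2 = 1.031 → r_n = 43.31 kips; interior l_c = 2.375 − 0.6875 = 1.688 → r_n = 52.5 kips.
  R_n,bearing = 2·43.31 + 4·52.5 = 296.6 kips → 0.75 × 296.6 = 222 kips.
Bolt shear governs: 74.6 kips.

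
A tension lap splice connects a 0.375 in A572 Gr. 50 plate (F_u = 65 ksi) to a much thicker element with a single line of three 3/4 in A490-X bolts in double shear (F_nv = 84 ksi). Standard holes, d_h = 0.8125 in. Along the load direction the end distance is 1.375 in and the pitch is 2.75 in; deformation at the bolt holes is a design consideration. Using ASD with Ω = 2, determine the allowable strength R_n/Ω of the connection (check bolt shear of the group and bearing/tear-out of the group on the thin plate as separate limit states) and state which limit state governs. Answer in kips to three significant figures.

58 kips (bearing governs)

Bolt shear: A_b = π·0.75²/4 = 0.4418 in²; R_n = 84 × 0.4418 × 3 × 2 = 222.7 kips → 222.7 / 2 = 111 kips.
Bearing (1.2 l_c t F_u ≤ 2.4 d t F_u): upper limit = 2.4·0.75·0.375·65 = 43.87 kips.
  Edge l_c = 1.375 − 0.8125/2 = 0.9688 → r_n = 28.34 kips; interior l_c = 2.75 − 0.8125 = 1.938 → r_n = 43.87 kips.
  R_n,bearing = 1·28.34 + 2·43.87 = 116.1 kips → 116.1 / 2 = 58 kips.
Bearing governs: 58 kips.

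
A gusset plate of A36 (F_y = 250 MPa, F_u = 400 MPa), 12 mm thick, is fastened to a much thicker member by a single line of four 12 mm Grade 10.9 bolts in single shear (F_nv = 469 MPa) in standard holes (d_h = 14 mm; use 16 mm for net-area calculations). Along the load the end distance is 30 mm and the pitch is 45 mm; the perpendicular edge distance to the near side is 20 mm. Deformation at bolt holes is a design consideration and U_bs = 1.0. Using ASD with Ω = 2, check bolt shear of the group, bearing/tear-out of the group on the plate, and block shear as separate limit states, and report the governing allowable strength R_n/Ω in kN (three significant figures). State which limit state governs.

Bolt shear: A_b = π·12²/4 = 113.1 mm²; R_n = 469 × 113.1 × 4 × 1 / 1000 = 212.2 kN → 212.2 / 2 = 106 kN.
Bearing: edge l_c = 23, r_n = 132.5 kN; interior l_c = 31, r_n = 138.2 kN; R_n = 132.5 + 3·138.2 = 547.2 kN → 274 kN.
Block shear: A_gv = 1980, A_nv = 1308, A_nt = 144 mm²; R_n = min(0.6F_uA_nv, 0.6F_yA_gv) + U_bs·F_u·A_nt = 354.6 kN → 177 kN.
Bolt shear governs: 106 kN.

106 kN (bolt shear governs)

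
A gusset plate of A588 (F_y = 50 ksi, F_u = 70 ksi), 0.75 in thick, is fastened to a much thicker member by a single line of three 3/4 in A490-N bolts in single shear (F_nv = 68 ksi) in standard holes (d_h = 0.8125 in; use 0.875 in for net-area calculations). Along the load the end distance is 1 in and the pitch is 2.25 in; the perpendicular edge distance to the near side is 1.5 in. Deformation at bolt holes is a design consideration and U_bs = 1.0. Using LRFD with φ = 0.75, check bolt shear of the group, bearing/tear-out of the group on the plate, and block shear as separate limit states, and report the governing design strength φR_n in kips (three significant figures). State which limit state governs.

Bolt shear: A_b = π·0.75²/4 = 0.4418 in²; R_n = 68 × 0.4418 × 3 × 1 = 90.12 kips → 0.75 × 90.12 = 67.6 kips.
Bearing: edge l_c = 0.5938, r_n = 37.41 kips; interior l_c = 1.438, r_n = 90.56 kips; R_n = 37.41 + 2·90.56 = 218.5 kips → 164 kips.
Block shear: A_gv = 4.125, A_nv = 2.484, A_nt = 0.7969 in²; R_n = min(0.6F_uA_nv, 0.6F_yA_gv) + U_bs·F_u·A_nt = 160.1 kips → 120 kips.
Bolt shear governs: 67.6 kips.

67.6 kips (bolt shear governs)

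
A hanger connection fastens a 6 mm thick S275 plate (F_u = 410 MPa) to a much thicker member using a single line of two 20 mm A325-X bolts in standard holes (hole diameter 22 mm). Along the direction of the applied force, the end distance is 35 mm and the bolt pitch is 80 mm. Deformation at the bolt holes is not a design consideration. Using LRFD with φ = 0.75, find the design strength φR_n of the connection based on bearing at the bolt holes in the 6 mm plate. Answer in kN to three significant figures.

177 kN

Per bolt r_n = 1.5 l_c t F_u ≤ 3.0 d t F_u; upper limit = 3.0 × 20 × 6 × 410 / 1000 = 147.6 kN.
Edge bolt: l_c = 35 − 22/2 = 24 mm → 1.5 × 24 × 6 × 410 / 1000 = 88.56 → r_n = 88.56 kN.
Interior bolts: l_c = 80 − 22 = 58 mm → 1.5 × 58 × 6 × 410 / 1000 = 214 → r_n = 147.6 kN.
R_n = 1 × 88.56 + 1 × 147.6 = 236.2 kN.
Design strength φR_n = 0.75 × 236.2 = 177 kN.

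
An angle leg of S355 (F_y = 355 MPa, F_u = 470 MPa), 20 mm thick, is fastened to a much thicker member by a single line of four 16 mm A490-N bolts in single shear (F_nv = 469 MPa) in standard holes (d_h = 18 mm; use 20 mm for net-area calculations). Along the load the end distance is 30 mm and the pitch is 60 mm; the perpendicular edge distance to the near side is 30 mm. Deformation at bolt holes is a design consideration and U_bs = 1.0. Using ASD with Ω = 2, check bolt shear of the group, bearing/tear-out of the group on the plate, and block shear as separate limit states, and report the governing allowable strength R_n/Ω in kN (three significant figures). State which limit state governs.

Bolt shear: A_b = π·16²/4 = 201.1 mm²; R_n = 469 × 201.1 × 4 × 1 / 1000 = 377.2 kN → 377.2 / 2 = 189 kN.
Bearing: edge l_c = 21, r_n = 236.9 kN; interior l_c = 42, r_n = 361 kN; R_n = 236.9 + 3·361 = 1320 kN → 660 kN.
Block shear: A_gv = 4200, A_nv = 2800, A_nt = 400 mm²; R_n = min(0.6F_uA_nv, 0.6F_yA_gv) + U_bs·F_u·A_nt = 977.6 kN → 489 kN.
Bolt shear governs: 189 kN.

189 kN (bolt shear governs)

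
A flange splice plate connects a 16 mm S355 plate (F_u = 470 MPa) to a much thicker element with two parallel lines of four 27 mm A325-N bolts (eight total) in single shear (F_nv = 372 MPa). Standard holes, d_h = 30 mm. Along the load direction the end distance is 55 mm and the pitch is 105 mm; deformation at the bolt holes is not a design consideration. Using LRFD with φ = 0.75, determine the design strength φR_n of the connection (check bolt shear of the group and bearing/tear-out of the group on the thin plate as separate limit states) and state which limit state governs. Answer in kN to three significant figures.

1280 kN (bolt shear governs)

Bolt shear: A_b = π·27²/4 = 572.6 mm²; R_n = 372 × 572.6 × 8 × 1 / 1000 = 1704 kN → 0.75 × 1704 = 1280 kN.
Bearing (1.5 l_c t F_u ≤ 3.0 d t F_u): upper limit = 3.0·27·16·470 / 1000 = 609.1 kN.
  Edge l_c = 55 − 30/2 = 40 → r_n = 451.2 kN; interior l_c = 105 − 30 = 75 → r_n = 609.1 kN.
  R_n,bearing = 2·451.2 + 6·609.1 = 4557 kN → 0.75 × 4557 = 3420 kN.
Bolt shear governs: 1280 kN.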